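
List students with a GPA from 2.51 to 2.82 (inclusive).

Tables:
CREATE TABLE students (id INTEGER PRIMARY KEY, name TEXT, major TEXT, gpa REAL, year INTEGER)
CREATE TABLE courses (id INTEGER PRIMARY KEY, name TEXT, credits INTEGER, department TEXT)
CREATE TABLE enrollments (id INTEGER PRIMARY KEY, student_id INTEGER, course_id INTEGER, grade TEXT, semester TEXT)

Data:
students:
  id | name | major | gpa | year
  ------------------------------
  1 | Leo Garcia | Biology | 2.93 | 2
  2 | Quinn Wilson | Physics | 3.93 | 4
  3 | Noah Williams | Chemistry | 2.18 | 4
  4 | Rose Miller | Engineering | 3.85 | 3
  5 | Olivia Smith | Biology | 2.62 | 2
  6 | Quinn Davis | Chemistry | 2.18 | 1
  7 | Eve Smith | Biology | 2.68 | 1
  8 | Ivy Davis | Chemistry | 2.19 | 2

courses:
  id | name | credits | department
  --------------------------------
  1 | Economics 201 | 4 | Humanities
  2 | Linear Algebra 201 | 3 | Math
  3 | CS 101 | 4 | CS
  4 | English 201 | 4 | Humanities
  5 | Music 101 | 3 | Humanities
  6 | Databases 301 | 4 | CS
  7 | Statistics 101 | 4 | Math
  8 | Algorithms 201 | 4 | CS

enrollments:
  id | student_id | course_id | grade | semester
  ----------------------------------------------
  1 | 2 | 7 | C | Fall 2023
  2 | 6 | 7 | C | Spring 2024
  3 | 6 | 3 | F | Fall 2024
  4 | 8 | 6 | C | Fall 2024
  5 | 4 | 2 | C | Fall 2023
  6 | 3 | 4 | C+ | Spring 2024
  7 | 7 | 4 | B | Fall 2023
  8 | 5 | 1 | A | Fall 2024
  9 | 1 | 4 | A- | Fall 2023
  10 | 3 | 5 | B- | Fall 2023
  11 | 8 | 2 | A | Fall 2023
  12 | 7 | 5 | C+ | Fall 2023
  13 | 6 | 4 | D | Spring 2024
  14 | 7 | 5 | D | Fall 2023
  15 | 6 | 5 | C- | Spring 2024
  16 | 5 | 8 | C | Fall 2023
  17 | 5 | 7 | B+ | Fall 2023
SELECT name, gpa FROM students WHERE gpa BETWEEN 2.51 AND 2.82

Execution result:
name | gpa
Olivia Smith | 2.62
Eve Smith | 2.68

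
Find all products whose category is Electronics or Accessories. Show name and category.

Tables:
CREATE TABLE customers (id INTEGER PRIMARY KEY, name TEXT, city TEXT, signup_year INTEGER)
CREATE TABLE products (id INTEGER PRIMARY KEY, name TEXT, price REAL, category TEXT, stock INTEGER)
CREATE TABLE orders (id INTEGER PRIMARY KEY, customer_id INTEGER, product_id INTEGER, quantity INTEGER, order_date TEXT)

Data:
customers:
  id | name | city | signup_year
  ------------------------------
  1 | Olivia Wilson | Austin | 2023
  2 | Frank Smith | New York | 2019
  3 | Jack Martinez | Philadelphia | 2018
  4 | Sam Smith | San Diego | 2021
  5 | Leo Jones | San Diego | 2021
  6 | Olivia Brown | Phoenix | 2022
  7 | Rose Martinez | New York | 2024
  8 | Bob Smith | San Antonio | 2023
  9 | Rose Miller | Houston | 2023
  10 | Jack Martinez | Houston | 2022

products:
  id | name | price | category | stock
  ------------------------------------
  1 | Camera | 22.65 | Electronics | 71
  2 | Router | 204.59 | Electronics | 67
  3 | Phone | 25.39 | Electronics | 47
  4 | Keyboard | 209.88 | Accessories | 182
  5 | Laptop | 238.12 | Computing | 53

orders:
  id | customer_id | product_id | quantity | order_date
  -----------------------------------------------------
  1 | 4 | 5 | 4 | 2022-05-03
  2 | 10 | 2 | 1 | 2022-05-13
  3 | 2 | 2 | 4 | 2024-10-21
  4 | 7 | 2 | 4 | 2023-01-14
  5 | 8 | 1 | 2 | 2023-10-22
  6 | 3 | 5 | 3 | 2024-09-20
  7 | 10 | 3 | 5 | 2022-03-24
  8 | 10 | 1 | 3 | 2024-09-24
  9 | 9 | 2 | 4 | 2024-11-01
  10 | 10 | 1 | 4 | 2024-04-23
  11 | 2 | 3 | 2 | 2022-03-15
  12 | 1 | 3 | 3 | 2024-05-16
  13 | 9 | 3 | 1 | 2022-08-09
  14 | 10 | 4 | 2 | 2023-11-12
SELECT name, category FROM products WHERE category IN ('Electronics', 'Accessories')

Execution result:
name | category
Camera | Electronics
Router | Electronics
Phone | Electronics
Keyboard | Accessories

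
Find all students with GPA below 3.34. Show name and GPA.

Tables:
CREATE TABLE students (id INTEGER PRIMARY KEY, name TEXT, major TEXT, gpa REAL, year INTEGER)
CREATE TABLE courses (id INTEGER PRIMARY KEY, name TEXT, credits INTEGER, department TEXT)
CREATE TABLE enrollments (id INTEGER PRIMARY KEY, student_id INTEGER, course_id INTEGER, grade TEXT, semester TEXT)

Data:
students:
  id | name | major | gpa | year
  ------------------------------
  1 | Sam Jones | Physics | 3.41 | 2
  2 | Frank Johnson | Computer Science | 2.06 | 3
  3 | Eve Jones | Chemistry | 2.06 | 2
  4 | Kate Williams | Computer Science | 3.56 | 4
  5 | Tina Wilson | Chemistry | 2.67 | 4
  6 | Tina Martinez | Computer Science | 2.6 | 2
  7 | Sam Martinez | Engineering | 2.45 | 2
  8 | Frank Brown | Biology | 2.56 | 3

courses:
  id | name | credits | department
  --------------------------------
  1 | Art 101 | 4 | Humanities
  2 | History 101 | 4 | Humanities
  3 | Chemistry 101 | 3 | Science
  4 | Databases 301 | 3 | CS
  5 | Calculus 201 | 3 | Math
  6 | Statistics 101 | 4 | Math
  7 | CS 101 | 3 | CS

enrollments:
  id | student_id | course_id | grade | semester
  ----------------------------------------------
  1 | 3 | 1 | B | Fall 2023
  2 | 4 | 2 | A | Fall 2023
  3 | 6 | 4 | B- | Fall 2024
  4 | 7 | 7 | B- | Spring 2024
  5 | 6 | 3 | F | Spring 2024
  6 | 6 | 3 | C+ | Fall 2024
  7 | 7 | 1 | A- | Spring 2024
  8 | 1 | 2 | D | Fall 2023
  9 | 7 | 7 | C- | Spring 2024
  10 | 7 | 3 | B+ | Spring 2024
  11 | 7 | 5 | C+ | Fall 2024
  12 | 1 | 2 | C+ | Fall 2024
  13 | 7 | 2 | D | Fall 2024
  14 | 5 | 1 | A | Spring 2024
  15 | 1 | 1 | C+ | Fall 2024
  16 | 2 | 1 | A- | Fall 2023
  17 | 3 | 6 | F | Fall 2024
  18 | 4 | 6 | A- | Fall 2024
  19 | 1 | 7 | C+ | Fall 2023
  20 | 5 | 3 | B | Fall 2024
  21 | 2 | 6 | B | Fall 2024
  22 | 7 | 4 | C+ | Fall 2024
SELECT name, gpa FROM students WHERE gpa < 3.34

Execution result:
name | gpa
Frank Johnson | 2.06
Eve Jones | 2.06
Tina Wilson | 2.67
Tina Martinez | 2.60
Sam Martinez | 2.45
Frank Brown | 2.56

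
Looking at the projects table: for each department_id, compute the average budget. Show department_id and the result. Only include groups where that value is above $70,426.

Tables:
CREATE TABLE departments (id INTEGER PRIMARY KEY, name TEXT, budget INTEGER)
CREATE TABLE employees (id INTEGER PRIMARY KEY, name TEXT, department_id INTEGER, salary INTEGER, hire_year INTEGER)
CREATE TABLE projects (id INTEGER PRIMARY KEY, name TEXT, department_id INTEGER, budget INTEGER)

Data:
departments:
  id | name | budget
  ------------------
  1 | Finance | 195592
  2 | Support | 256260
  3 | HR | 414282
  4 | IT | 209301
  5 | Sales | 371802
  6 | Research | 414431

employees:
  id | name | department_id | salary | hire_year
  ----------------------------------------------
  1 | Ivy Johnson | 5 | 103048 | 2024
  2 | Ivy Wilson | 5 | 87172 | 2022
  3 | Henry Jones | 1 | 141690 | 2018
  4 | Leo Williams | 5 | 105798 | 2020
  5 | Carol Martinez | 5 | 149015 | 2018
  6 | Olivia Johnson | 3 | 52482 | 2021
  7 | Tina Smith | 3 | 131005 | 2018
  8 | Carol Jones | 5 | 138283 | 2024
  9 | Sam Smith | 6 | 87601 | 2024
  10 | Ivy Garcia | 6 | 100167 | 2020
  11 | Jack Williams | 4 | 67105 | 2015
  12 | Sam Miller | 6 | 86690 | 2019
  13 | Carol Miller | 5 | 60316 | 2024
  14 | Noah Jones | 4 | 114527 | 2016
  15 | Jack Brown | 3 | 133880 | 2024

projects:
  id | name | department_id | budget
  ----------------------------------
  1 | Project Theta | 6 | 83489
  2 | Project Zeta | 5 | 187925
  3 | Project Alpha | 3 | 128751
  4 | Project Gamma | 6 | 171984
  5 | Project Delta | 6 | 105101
SELECT department_id, AVG(budget) AS avg_budget FROM projects GROUP BY department_id HAVING AVG(budget) > 70426

Execution result:
department_id | avg_budget
3 | 128751.00
5 | 187925.00
6 | 120191.33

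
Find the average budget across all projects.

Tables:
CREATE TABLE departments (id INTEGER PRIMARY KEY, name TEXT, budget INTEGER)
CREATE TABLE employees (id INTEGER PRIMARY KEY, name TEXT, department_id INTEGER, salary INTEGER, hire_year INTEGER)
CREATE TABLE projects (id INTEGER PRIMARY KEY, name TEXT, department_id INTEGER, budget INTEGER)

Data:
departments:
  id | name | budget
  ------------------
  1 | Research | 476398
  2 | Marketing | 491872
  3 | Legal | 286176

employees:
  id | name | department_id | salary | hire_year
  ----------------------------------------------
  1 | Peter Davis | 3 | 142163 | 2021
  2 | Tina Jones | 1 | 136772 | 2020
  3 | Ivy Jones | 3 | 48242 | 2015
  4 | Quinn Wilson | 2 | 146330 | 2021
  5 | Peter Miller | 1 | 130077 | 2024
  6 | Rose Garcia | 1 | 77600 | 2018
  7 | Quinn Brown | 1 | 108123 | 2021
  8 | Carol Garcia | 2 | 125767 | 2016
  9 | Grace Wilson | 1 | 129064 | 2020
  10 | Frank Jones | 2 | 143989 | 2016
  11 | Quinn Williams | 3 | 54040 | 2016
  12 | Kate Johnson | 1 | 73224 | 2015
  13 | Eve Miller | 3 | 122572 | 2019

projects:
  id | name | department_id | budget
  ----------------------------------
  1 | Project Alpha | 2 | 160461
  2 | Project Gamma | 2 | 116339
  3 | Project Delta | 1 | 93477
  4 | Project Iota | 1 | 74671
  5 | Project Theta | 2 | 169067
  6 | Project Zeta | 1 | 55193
SELECT AVG(budget) FROM projects

Execution result:
111534.67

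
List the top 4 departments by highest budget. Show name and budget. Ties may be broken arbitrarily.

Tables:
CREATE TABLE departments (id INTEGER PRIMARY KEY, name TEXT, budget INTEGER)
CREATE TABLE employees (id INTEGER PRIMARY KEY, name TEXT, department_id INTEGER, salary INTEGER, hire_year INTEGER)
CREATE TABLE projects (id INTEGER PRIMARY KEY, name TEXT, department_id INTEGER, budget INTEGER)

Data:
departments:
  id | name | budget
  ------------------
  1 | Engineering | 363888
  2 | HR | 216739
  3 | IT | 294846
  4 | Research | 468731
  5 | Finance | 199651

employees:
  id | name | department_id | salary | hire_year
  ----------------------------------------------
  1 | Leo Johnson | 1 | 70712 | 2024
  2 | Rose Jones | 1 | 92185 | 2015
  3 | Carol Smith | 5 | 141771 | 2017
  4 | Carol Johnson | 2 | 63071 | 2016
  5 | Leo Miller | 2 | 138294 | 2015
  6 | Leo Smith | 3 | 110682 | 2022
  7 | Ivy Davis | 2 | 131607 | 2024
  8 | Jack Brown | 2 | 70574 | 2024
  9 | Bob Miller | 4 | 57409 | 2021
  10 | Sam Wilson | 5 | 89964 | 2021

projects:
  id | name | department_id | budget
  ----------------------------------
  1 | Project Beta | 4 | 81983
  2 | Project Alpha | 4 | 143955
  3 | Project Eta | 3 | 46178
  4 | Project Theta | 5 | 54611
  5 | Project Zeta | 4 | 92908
SELECT name, budget FROM departments ORDER BY budget DESC LIMIT 4

Execution result:
name | budget
Research | 468731
Engineering | 363888
IT | 294846
HR | 216739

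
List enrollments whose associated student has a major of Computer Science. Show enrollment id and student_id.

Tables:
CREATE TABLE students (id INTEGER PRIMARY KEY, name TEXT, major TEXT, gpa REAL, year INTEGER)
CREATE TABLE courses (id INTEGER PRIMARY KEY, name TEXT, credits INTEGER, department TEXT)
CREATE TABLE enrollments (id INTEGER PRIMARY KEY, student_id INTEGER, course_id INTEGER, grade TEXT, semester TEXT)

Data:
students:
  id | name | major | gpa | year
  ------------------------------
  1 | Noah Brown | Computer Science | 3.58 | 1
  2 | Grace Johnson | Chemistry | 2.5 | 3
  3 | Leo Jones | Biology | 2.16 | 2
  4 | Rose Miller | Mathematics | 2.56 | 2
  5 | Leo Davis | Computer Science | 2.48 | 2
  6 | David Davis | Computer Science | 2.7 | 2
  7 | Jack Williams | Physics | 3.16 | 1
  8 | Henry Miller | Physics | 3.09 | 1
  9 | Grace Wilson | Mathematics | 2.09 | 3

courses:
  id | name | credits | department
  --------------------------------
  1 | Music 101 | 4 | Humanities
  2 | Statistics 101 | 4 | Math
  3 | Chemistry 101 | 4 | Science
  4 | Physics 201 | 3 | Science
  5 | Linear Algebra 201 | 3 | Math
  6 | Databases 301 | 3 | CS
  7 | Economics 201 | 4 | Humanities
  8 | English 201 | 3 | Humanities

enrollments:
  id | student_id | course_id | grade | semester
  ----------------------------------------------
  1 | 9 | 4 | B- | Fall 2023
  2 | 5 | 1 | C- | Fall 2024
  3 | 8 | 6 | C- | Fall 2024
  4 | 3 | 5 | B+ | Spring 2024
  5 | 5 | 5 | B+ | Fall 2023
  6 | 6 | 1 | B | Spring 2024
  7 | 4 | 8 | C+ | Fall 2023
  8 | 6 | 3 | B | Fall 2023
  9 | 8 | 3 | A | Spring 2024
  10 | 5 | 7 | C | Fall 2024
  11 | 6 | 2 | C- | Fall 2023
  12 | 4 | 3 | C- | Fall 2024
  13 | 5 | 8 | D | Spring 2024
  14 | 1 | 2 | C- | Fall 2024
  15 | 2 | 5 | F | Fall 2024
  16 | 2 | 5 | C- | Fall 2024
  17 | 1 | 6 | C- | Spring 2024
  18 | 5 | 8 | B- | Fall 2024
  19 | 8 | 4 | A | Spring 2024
SELECT id, student_id FROM enrollments WHERE student_id IN (SELECT id FROM students WHERE major = 'Computer Science')

Execution result:
id | student_id
2 | 5
5 | 5
6 | 6
8 | 6
10 | 5
11 | 6
13 | 5
14 | 1
17 | 1
18 | 5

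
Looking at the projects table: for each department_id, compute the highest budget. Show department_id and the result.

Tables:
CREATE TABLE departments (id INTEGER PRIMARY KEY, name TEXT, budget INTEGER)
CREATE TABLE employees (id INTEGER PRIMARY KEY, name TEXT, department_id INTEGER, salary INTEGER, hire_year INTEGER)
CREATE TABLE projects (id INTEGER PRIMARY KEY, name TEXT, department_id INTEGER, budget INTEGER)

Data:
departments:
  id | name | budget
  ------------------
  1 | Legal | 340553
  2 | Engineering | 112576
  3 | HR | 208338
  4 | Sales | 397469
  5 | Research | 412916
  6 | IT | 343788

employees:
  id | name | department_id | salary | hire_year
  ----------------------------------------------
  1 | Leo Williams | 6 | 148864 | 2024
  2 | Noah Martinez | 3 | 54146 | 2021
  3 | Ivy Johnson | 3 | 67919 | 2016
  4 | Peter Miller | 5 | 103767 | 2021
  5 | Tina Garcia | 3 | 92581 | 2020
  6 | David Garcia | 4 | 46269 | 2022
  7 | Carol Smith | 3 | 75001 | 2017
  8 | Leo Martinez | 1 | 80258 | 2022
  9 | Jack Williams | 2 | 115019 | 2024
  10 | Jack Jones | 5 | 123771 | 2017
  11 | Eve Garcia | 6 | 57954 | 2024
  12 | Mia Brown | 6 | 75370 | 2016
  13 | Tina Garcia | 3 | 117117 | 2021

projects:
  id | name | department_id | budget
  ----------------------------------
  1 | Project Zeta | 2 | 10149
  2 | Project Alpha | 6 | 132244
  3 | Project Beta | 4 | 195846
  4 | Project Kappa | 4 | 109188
SELECT department_id, MAX(budget) AS max_budget FROM projects GROUP BY department_id

Execution result:
department_id | max_budget
2 | 10149
4 | 195846
6 | 132244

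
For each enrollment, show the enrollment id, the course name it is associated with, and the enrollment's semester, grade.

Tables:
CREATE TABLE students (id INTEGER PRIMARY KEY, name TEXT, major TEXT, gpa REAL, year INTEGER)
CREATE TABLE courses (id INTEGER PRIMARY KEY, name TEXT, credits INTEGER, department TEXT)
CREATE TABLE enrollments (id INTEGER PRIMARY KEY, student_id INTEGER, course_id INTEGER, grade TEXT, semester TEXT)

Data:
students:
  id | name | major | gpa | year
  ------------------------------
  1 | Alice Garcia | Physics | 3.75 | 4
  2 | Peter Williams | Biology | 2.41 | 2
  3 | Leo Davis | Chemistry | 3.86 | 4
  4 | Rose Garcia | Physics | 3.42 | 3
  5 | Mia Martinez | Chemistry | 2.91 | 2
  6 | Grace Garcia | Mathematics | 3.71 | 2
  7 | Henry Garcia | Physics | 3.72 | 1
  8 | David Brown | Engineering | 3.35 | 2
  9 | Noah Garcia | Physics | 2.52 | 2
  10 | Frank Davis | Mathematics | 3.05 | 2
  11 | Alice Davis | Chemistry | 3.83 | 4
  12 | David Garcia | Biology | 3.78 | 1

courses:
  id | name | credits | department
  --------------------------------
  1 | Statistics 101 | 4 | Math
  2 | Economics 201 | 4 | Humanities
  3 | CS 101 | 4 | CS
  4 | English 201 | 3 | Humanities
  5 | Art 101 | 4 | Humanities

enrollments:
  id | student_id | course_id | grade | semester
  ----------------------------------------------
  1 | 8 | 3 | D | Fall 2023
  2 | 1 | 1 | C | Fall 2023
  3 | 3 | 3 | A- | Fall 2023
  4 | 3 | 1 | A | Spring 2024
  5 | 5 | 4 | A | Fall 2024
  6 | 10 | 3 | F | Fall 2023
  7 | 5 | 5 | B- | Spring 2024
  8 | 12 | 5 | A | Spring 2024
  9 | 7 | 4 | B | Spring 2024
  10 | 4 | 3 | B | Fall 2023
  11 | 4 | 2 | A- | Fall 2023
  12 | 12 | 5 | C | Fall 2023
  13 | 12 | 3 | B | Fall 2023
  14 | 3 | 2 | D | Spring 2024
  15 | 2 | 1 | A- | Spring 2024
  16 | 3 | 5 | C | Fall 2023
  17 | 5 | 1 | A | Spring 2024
SELECT c.id, p.name AS course, c.semester, c.grade FROM enrollments c JOIN courses p ON c.course_id = p.id

Execution result:
id | course | semester | grade
1 | CS 101 | Fall 2023 | D
2 | Statistics 101 | Fall 2023 | C
3 | CS 101 | Fall 2023 | A-
4 | Statistics 101 | Spring 2024 | A
5 | English 201 | Fall 2024 | A
6 | CS 101 | Fall 2023 | F
7 | Art 101 | Spring 2024 | B-
8 | Art 101 | Spring 2024 | A
9 | English 201 | Spring 2024 | B
10 | CS 101 | Fall 2023 | B
11 | Economics 201 | Fall 2023 | A-
12 | Art 101 | Fall 2023 | C
13 | CS 101 | Fall 2023 | B
14 | Economics 201 | Spring 2024 | D
15 | Statistics 101 | Spring 2024 | A-
16 | Art 101 | Fall 2023 | C
17 | Statistics 101 | Spring 2024 | A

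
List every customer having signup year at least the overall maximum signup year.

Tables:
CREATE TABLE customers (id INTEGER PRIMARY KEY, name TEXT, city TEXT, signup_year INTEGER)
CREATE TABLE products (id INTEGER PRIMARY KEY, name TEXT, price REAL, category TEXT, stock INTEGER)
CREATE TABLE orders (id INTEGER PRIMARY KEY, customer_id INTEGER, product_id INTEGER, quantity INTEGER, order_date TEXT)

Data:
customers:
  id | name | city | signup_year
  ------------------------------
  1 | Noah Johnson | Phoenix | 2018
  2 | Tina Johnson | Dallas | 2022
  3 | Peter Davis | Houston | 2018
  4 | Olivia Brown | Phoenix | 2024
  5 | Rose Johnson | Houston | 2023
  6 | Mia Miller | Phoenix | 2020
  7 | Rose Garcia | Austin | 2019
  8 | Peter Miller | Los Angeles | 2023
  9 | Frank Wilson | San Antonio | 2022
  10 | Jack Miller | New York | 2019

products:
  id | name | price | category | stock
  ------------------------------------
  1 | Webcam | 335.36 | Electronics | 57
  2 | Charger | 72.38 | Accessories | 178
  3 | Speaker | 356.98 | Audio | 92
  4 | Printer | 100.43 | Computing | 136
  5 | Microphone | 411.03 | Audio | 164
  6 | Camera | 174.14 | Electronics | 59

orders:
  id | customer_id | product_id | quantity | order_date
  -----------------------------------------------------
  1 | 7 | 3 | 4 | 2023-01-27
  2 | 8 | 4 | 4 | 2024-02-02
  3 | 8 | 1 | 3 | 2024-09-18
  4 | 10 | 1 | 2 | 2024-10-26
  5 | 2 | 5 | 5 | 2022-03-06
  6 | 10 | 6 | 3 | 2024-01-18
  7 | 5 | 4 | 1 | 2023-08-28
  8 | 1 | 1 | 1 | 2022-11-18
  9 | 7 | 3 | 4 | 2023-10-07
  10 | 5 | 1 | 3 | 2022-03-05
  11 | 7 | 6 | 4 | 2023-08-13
SELECT name, signup_year FROM customers WHERE signup_year >= (SELECT MAX(signup_year) FROM customers)

Execution result:
name | signup_year
Olivia Brown | 2024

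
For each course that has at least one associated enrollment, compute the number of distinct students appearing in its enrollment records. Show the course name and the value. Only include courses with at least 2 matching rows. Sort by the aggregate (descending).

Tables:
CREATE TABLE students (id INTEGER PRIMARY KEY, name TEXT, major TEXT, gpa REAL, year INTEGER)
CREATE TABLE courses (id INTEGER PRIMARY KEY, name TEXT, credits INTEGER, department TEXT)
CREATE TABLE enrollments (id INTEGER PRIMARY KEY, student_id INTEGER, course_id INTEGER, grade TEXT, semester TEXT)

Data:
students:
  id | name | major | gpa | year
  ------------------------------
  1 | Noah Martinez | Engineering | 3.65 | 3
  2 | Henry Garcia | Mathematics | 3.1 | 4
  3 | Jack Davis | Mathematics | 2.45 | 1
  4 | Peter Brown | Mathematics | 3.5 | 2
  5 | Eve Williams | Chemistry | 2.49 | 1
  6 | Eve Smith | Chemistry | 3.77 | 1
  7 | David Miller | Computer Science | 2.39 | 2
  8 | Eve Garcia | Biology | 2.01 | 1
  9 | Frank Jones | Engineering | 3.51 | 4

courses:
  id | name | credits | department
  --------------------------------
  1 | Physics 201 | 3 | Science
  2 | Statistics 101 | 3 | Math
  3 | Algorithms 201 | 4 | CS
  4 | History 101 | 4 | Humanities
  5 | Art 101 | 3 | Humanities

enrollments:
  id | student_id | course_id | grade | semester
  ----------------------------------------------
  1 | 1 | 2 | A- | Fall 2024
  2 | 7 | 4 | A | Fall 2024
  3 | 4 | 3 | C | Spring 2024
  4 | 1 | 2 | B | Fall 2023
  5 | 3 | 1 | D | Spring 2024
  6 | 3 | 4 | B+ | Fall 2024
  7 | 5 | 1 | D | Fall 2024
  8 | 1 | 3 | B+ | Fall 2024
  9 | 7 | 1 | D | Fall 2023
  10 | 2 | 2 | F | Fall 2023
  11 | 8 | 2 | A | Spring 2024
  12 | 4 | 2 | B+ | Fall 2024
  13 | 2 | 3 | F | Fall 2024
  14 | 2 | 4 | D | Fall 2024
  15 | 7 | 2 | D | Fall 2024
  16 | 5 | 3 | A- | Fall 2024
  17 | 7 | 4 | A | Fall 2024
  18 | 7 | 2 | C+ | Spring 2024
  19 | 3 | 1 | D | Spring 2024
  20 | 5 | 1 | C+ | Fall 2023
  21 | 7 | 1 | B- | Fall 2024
SELECT p.name, COUNT(DISTINCT c.student_id) AS distinct_student_count FROM enrollments c JOIN courses p ON c.course_id = p.id GROUP BY p.id, p.name HAVING COUNT(*) >= 2 ORDER BY distinct_student_count DESC

Execution result:
name | distinct_student_count
Statistics 101 | 5
Algorithms 201 | 4
Physics 201 | 3
History 101 | 3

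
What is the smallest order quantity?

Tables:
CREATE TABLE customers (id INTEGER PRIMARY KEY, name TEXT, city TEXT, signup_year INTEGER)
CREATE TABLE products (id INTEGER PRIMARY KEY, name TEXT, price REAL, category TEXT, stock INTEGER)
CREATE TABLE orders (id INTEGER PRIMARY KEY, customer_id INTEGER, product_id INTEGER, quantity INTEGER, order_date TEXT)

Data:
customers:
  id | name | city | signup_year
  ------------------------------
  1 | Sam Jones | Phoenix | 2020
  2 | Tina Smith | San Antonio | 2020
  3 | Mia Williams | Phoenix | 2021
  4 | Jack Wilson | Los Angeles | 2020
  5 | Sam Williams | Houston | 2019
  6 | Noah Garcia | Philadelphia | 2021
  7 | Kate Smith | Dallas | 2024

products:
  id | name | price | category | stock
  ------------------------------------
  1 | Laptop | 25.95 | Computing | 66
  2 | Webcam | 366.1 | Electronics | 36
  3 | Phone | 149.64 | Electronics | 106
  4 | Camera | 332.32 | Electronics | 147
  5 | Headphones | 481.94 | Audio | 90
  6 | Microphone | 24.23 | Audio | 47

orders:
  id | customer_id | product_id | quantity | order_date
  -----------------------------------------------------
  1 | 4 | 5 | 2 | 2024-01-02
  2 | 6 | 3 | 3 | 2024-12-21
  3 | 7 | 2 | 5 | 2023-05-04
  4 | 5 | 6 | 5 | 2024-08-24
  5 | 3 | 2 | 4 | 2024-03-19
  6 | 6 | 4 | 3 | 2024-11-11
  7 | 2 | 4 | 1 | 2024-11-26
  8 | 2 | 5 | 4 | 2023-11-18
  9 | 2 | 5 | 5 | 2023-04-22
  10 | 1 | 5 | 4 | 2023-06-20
SELECT MIN(quantity) FROM orders

Execution result:
1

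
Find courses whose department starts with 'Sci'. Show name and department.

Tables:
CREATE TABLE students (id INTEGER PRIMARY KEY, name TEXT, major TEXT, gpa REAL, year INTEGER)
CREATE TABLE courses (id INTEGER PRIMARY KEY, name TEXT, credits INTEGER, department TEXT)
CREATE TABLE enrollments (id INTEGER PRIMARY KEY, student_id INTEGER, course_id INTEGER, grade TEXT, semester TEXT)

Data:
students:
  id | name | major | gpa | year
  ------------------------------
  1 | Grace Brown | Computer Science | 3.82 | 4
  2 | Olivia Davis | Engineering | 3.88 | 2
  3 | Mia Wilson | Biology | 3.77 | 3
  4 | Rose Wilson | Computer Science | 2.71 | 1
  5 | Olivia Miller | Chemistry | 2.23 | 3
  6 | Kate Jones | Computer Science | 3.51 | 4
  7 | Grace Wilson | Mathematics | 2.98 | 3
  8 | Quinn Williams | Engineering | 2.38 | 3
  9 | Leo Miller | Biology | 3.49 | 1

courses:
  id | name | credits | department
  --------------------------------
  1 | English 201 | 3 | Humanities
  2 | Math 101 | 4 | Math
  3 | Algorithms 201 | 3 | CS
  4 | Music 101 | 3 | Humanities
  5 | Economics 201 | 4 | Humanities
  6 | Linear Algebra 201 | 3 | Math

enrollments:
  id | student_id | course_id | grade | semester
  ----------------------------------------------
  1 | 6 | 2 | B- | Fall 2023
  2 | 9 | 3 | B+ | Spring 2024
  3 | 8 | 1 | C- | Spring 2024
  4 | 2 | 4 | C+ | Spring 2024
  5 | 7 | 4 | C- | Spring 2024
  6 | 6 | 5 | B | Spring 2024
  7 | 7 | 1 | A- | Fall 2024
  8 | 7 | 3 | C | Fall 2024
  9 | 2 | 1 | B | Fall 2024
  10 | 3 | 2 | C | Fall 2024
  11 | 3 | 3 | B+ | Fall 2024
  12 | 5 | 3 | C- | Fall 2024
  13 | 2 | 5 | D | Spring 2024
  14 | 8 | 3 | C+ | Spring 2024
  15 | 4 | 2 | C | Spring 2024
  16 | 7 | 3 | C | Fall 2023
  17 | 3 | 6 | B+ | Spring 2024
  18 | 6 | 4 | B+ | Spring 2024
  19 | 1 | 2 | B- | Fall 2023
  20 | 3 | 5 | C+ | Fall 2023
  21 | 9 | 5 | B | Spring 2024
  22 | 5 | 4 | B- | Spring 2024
SELECT name, department FROM courses WHERE department LIKE 'Sci%'

Execution result:
(no rows)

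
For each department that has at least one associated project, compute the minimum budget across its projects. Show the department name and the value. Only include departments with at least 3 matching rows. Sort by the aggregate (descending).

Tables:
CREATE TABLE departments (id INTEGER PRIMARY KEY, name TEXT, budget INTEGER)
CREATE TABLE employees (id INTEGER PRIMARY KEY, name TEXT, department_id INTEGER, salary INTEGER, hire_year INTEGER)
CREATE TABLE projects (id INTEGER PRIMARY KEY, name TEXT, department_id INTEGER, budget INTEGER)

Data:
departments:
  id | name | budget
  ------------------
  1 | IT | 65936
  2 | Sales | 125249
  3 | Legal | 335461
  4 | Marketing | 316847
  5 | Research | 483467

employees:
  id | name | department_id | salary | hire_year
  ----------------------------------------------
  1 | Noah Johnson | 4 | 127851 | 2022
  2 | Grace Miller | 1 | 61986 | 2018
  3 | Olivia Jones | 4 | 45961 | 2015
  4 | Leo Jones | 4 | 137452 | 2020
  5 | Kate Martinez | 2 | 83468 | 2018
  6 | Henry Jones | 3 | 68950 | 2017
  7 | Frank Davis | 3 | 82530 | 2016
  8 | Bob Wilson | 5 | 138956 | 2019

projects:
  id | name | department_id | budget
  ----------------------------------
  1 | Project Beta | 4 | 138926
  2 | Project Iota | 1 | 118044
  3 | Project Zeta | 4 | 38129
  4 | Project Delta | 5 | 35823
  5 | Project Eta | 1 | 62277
SELECT p.name, MIN(c.budget) AS min_budget FROM projects c JOIN departments p ON c.department_id = p.id GROUP BY p.id, p.name HAVING COUNT(*) >= 3 ORDER BY min_budget DESC

Execution result:
(no rows)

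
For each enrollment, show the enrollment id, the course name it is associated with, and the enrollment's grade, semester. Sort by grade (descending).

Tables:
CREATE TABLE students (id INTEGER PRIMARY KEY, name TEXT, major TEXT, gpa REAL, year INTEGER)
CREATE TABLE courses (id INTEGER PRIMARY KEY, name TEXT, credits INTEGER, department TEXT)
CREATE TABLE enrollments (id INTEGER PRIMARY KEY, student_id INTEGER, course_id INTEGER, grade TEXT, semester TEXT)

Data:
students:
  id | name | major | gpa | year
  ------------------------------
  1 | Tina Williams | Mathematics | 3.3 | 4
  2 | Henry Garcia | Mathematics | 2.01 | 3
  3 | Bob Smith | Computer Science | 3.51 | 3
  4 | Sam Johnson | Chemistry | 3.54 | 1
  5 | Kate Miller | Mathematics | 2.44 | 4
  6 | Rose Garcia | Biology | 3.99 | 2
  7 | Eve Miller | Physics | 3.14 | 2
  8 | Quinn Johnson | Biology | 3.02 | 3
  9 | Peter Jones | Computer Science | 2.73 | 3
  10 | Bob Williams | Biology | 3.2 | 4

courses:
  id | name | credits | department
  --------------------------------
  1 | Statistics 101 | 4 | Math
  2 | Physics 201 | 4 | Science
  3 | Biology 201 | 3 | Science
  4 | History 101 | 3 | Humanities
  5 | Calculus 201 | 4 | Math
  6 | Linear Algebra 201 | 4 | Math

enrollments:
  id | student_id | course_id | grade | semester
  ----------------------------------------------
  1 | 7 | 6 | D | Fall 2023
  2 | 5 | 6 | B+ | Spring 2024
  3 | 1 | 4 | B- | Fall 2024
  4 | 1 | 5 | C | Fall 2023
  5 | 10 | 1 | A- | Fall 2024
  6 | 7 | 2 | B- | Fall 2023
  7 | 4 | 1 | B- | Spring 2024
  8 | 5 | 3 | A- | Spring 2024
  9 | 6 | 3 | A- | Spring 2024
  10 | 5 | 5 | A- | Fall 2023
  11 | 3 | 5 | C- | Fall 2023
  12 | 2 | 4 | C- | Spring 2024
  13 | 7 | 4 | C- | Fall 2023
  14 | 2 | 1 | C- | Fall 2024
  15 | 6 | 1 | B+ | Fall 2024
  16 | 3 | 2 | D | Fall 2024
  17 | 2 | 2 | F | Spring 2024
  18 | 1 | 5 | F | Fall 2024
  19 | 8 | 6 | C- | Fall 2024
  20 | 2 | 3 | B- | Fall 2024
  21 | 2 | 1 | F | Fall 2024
SELECT c.id, p.name AS course, c.grade, c.semester FROM enrollments c JOIN courses p ON c.course_id = p.id ORDER BY c.grade DESC

Execution result:
id | course | grade | semester
17 | Physics 201 | F | Spring 2024
18 | Calculus 201 | F | Fall 2024
21 | Statistics 101 | F | Fall 2024
1 | Linear Algebra 201 | D | Fall 2023
16 | Physics 201 | D | Fall 2024
11 | Calculus 201 | C- | Fall 2023
12 | History 101 | C- | Spring 2024
13 | History 101 | C- | Fall 2023
14 | Statistics 101 | C- | Fall 2024
19 | Linear Algebra 201 | C- | Fall 2024
4 | Calculus 201 | C | Fall 2023
3 | History 101 | B- | Fall 2024
6 | Physics 201 | B- | Fall 2023
7 | Statistics 101 | B- | Spring 2024
20 | Biology 201 | B- | Fall 2024
2 | Linear Algebra 201 | B+ | Spring 2024
15 | Statistics 101 | B+ | Fall 2024
5 | Statistics 101 | A- | Fall 2024
8 | Biology 201 | A- | Spring 2024
9 | Biology 201 | A- | Spring 2024
10 | Calculus 201 | A- | Fall 2023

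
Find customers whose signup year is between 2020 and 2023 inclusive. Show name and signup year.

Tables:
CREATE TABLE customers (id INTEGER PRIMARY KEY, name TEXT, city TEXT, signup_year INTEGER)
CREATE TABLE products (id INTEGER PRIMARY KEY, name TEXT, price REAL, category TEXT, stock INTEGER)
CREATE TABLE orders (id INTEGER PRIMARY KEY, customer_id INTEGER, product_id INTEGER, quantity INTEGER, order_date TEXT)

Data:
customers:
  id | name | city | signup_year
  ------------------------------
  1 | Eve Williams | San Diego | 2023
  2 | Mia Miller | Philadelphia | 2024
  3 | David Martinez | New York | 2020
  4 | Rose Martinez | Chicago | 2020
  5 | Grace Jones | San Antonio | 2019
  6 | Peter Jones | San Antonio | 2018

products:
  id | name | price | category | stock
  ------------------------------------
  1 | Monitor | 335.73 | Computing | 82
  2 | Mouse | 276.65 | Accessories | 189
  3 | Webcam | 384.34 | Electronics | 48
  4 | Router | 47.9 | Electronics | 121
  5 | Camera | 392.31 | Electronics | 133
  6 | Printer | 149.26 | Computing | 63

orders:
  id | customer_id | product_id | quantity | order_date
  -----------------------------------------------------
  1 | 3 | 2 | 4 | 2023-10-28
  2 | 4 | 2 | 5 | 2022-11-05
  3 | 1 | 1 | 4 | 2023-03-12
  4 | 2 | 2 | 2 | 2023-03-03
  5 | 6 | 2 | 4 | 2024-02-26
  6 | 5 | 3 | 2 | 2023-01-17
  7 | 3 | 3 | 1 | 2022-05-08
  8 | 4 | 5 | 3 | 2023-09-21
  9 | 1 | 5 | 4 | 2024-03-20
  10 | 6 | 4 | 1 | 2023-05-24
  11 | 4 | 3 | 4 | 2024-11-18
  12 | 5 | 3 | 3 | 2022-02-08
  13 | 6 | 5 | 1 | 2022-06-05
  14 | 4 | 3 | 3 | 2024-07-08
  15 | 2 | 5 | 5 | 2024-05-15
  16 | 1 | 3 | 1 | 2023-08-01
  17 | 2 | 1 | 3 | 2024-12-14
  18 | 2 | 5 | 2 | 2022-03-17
SELECT name, signup_year FROM customers WHERE signup_year BETWEEN 2020 AND 2023

Execution result:
name | signup_year
Eve Williams | 2023
David Martinez | 2020
Rose Martinez | 2020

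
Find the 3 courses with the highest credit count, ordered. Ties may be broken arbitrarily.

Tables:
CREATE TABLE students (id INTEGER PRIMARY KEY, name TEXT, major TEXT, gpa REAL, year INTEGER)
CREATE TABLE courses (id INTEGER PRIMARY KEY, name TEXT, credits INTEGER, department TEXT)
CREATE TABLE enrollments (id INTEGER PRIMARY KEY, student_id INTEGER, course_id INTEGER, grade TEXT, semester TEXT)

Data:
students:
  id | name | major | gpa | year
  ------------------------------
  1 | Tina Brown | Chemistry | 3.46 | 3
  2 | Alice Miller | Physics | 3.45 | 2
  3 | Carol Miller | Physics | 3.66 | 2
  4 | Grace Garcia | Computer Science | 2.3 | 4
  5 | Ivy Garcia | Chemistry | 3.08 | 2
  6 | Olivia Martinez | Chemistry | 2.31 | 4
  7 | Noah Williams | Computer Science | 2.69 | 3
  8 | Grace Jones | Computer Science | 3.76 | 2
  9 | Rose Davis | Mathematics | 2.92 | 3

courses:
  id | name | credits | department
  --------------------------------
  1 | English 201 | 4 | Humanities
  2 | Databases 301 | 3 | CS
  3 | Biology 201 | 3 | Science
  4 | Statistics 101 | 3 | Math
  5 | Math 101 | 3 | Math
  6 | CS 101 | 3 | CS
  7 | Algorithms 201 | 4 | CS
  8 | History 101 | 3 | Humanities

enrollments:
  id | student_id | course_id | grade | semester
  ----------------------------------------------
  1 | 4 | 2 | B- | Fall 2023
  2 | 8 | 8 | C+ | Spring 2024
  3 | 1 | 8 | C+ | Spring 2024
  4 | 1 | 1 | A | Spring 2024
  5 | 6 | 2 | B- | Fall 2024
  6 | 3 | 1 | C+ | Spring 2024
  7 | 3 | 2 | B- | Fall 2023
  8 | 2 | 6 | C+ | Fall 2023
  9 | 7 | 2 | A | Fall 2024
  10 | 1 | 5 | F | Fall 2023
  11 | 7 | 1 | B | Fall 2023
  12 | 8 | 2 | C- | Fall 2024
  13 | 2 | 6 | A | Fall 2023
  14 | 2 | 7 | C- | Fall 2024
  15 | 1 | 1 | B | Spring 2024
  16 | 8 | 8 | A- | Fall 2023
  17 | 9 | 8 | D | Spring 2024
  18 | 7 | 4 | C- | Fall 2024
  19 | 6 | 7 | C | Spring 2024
SELECT name, credits FROM courses ORDER BY credits DESC LIMIT 3

Execution result:
name | credits
English 201 | 4
Algorithms 201 | 4
Databases 301 | 3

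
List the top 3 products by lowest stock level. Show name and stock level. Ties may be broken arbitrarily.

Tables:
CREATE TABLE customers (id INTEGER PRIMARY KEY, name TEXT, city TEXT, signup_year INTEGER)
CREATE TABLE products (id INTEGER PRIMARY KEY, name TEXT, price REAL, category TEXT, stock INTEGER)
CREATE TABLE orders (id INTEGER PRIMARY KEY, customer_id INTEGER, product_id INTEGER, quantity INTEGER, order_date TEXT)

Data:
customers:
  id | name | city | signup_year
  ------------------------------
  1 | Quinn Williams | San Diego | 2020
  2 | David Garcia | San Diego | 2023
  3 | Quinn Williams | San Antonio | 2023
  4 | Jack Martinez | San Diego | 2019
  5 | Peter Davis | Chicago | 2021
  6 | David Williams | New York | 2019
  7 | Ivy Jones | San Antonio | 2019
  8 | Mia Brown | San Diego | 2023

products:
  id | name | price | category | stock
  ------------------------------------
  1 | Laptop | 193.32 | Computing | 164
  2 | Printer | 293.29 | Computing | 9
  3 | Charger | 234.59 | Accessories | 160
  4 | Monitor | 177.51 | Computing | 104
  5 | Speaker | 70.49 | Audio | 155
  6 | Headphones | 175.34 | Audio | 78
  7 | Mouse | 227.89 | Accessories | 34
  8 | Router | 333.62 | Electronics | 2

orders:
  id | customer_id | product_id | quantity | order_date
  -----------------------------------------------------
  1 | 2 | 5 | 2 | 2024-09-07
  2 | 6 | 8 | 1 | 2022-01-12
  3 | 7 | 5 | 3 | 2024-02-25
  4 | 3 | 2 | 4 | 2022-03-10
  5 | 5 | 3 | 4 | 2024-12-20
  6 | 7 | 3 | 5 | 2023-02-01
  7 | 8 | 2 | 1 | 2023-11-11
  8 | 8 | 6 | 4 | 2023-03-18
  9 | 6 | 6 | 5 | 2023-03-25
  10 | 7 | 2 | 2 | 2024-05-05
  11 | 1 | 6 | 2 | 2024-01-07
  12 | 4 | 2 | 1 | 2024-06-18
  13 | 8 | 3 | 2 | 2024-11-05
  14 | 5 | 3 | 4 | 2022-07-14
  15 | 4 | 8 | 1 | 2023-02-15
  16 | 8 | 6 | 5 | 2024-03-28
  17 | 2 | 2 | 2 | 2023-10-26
SELECT name, stock FROM products ORDER BY stock ASC LIMIT 3

Execution result:
name | stock
Router | 2
Printer | 9
Mouse | 34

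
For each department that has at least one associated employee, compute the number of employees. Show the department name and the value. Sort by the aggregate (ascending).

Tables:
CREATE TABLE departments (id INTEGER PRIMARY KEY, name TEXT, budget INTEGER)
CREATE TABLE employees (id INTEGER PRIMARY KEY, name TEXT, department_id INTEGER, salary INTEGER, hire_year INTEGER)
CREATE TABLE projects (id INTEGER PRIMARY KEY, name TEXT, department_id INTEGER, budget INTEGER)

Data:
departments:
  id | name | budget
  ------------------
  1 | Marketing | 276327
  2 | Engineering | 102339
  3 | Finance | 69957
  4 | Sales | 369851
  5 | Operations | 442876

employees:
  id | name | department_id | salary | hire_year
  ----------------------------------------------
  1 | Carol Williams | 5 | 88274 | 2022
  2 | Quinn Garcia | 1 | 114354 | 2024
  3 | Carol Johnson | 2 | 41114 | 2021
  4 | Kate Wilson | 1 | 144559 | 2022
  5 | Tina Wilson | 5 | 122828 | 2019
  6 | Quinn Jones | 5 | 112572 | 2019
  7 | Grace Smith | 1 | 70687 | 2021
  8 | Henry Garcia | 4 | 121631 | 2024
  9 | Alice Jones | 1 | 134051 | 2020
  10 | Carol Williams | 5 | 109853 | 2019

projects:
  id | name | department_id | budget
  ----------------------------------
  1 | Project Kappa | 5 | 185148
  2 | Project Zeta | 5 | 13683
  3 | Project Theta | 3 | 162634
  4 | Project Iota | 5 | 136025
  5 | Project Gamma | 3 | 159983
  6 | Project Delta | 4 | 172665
SELECT p.name, COUNT(*) AS n FROM employees c JOIN departments p ON c.department_id = p.id GROUP BY p.id, p.name ORDER BY n ASC

Execution result:
name | n
Engineering | 1
Sales | 1
Marketing | 4
Operations | 4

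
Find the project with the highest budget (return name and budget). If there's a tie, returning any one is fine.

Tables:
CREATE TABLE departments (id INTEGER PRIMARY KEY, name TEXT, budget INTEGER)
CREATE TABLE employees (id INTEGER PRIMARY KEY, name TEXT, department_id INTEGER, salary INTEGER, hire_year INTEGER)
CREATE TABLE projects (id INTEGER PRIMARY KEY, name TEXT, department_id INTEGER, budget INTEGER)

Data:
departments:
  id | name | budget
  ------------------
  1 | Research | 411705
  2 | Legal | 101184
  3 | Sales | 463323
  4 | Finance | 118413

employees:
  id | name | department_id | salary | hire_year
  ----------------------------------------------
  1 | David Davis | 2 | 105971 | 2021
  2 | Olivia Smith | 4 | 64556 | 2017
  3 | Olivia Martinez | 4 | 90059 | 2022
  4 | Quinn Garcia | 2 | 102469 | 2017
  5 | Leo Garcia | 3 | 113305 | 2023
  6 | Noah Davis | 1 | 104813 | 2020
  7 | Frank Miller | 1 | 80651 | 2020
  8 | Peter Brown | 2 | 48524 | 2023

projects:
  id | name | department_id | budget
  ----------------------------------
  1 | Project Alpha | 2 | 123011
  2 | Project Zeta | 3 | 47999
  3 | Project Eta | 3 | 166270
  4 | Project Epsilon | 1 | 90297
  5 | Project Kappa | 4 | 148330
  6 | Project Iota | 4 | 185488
SELECT name, budget FROM projects ORDER BY budget DESC LIMIT 1

Execution result:
name | budget
Project Iota | 185488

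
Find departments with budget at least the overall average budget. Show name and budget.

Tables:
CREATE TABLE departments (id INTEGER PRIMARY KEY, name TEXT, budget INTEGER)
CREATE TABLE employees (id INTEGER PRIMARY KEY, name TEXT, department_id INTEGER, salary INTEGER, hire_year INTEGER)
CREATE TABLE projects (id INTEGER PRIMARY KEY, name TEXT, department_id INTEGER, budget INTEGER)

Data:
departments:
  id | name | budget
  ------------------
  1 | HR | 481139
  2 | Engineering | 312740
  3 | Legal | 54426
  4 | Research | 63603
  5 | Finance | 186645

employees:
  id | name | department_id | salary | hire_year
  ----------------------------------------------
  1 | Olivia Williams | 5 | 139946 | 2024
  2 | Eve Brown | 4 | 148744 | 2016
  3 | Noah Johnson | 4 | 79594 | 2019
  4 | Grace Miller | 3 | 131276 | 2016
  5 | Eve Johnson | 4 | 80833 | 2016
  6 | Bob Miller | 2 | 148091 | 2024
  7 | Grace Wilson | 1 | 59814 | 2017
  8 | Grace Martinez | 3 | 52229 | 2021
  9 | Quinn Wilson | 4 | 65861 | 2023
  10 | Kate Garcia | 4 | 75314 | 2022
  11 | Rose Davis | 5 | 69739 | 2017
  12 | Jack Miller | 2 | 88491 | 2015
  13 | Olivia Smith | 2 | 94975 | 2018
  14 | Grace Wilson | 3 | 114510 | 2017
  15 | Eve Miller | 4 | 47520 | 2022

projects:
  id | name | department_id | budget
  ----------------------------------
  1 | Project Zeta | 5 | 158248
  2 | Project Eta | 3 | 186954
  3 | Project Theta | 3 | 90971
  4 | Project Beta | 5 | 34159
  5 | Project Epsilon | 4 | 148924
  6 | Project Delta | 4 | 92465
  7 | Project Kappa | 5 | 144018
SELECT name, budget FROM departments WHERE budget >= (SELECT AVG(budget) FROM departments)

Execution result:
name | budget
HR | 481139
Engineering | 312740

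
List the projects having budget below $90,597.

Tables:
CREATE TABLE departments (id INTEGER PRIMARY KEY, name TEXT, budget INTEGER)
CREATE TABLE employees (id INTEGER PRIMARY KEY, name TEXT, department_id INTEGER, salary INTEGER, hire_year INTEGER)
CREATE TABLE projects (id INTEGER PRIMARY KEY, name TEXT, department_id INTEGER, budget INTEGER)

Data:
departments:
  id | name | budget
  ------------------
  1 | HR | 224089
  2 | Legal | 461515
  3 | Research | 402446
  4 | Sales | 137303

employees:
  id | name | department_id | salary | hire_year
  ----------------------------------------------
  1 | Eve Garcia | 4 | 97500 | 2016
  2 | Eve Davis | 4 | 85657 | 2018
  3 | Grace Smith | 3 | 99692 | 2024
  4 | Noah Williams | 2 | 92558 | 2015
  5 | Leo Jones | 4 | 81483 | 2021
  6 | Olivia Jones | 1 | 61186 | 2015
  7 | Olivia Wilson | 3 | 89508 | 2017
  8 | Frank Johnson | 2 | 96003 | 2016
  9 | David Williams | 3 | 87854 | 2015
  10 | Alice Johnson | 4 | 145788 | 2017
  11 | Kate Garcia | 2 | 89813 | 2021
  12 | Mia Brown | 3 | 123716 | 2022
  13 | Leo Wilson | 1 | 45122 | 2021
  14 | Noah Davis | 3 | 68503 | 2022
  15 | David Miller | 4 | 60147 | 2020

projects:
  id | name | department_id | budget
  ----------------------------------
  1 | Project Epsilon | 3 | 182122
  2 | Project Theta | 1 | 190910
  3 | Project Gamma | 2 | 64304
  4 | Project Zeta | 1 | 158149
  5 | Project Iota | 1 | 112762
SELECT name, budget FROM projects WHERE budget < 90597

Execution result:
name | budget
Project Gamma | 64304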